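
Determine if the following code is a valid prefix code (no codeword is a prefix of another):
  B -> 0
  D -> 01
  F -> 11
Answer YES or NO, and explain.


Checking each pair (does one codeword prefix another?):
  B='0' vs D='01': prefix -- VIOLATION

NO -- this is NOT a valid prefix code. B (0) is a prefix of D (01).


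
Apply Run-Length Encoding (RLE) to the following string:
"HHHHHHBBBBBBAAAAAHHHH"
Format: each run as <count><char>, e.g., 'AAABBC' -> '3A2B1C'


Scanning runs left to right:
  i=0: run of 'H' x 6 -> '6H'
  i=6: run of 'B' x 6 -> '6B'
  i=12: run of 'A' x 5 -> '5A'
  i=17: run of 'H' x 4 -> '4H'

RLE = 6H6B5A4H


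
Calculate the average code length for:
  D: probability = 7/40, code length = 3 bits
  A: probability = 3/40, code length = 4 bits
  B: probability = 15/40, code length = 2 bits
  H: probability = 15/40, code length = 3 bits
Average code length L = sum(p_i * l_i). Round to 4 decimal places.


Weighted contributions p_i * l_i:
  D: (7/40) * 3 = 21/40
  A: (3/40) * 4 = 12/40
  B: (15/40) * 2 = 30/40
  H: (15/40) * 3 = 45/40
Sum = (21 + 12 + 30 + 45)/40 = 108/40

L = 108/40 = 2.7000 bits/symbol


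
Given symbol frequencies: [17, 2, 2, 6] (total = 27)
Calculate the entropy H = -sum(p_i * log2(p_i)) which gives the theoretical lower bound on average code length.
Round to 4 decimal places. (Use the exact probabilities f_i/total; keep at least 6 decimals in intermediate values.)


Per-symbol terms -p_i * log2(p_i) with p_i = f_i/27:
  p = 17/27 = 0.629630: log2(p) = -0.667425, -p*log2(p) = 0.420230
  p = 2/27 = 0.074074: log2(p) = -3.754888, -p*log2(p) = 0.278140
  p = 2/27 = 0.074074: log2(p) = -3.754888, -p*log2(p) = 0.278140
  p = 6/27 = 0.222222: log2(p) = -2.169925, -p*log2(p) = 0.482206
H = 0.420230 + 0.278140 + 0.278140 + 0.482206 = 1.458716

H = 1.4587 bits/symbol


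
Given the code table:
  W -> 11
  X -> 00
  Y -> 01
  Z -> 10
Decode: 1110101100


Decoding:
11 -> W
10 -> Z
10 -> Z
11 -> W
00 -> X


Result: WZZWX


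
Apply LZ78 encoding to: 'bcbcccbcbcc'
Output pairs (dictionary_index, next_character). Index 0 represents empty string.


LZ78 encoding steps:
Dictionary: {0: ''}
Step 1: w='' (idx 0), next='b' -> output (0, 'b'), add 'b' as idx 1
Step 2: w='' (idx 0), next='c' -> output (0, 'c'), add 'c' as idx 2
Step 3: w='b' (idx 1), next='c' -> output (1, 'c'), add 'bc' as idx 3
Step 4: w='c' (idx 2), next='c' -> output (2, 'c'), add 'cc' as idx 4
Step 5: w='bc' (idx 3), next='b' -> output (3, 'b'), add 'bcb' as idx 5
Step 6: w='cc' (idx 4), end of input -> output (4, '')


Encoded: [(0, 'b'), (0, 'c'), (1, 'c'), (2, 'c'), (3, 'b'), (4, '')]


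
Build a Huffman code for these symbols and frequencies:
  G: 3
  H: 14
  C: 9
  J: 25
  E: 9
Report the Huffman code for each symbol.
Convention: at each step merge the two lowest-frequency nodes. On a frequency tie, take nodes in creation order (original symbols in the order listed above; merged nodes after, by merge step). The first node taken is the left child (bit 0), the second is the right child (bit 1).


Huffman tree construction:
Step 1: Merge G(3) + C(9) = 12
Step 2: Merge E(9) + (G+C)(12) = 21
Step 3: Merge H(14) + (E+(G+C))(21) = 35
Step 4: Merge J(25) + (H+(E+(G+C)))(35) = 60
Read each symbol's code off the tree from the root (left child = 0, right child = 1).

Codes:
  G: 1110 (length 4)
  H: 10 (length 2)
  C: 1111 (length 4)
  J: 0 (length 1)
  E: 110 (length 3)
Average code length: 128/60 = 2.1333 bits/symbol


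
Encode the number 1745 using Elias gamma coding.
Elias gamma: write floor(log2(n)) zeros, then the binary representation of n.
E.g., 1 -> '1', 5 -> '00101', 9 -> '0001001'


num_bits = floor(log2(1745)) + 1 = 11
leading_zeros = num_bits - 1 = 10
binary(1745) = 11011010001

Elias gamma(1745) = '0000000000' + '11011010001' = 000000000011011010001 (21 bits)


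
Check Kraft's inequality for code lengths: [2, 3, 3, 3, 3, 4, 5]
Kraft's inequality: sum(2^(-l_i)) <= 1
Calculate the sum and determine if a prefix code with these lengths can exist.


Sum = 2^(-2) + 2^(-3) + 2^(-3) + 2^(-3) + 2^(-3) + 2^(-4) + 2^(-5)
    = 0.25 + 0.125 + 0.125 + 0.125 + 0.125 + 0.0625 + 0.03125
    = 27/32 = 0.84375
Since 0.84375 <= 1, Kraft's inequality IS satisfied.
A prefix code with these lengths CAN exist.

Kraft sum = 0.84375. Satisfied.


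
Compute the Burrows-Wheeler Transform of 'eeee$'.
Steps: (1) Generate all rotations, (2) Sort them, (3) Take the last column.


Rotations (sorted):
  0: $eeee -> last char: e
  1: e$eee -> last char: e
  2: ee$ee -> last char: e
  3: eee$e -> last char: e
  4: eeee$ -> last char: $


BWT = eeee$


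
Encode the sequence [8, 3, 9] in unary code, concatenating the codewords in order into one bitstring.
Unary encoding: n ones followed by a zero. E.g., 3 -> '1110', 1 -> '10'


Encode each number as n ones followed by a terminating 0:
  8 -> 111111110 (9 bits)
  3 -> 1110 (4 bits)
  9 -> 1111111110 (10 bits)
Total length = 9 + 4 + 10 = 23 bits.

Unary([8, 3, 9]) = 11111111011101111111110 (23 bits)


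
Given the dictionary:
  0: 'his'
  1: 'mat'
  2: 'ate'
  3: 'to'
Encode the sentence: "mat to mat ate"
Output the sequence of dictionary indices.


Look up each word in the dictionary:
  'mat' -> 1
  'to' -> 3
  'mat' -> 1
  'ate' -> 2

Encoded: [1, 3, 1, 2]


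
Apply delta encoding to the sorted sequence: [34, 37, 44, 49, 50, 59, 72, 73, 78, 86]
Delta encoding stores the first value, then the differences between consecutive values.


First value: 34
Deltas:
  37 - 34 = 3
  44 - 37 = 7
  49 - 44 = 5
  50 - 49 = 1
  59 - 50 = 9
  72 - 59 = 13
  73 - 72 = 1
  78 - 73 = 5
  86 - 78 = 8


Delta encoded: [34, 3, 7, 5, 1, 9, 13, 1, 5, 8]


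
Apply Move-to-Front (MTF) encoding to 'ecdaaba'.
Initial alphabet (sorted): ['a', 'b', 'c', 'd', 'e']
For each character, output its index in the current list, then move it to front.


MTF encoding:
'e': index 4 in ['a', 'b', 'c', 'd', 'e'] -> ['e', 'a', 'b', 'c', 'd']
'c': index 3 in ['e', 'a', 'b', 'c', 'd'] -> ['c', 'e', 'a', 'b', 'd']
'd': index 4 in ['c', 'e', 'a', 'b', 'd'] -> ['d', 'c', 'e', 'a', 'b']
'a': index 3 in ['d', 'c', 'e', 'a', 'b'] -> ['a', 'd', 'c', 'e', 'b']
'a': index 0 in ['a', 'd', 'c', 'e', 'b'] -> ['a', 'd', 'c', 'e', 'b']
'b': index 4 in ['a', 'd', 'c', 'e', 'b'] -> ['b', 'a', 'd', 'c', 'e']
'a': index 1 in ['b', 'a', 'd', 'c', 'e'] -> ['a', 'b', 'd', 'c', 'e']


Output: [4, 3, 4, 3, 0, 4, 1]


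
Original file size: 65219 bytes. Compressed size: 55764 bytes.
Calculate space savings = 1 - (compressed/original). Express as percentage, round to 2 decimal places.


ratio = compressed/original = 55764/65219 = 0.855027
savings = 1 - ratio = 1 - 0.855027 = 0.144973
as a percentage: 0.144973 * 100 = 14.5%

Space savings = 1 - 55764/65219 = 14.5%


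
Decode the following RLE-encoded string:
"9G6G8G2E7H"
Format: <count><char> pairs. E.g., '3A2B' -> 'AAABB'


Expanding each <count><char> pair:
  9G -> 'GGGGGGGGG'
  6G -> 'GGGGGG'
  8G -> 'GGGGGGGG'
  2E -> 'EE'
  7H -> 'HHHHHHH'

Decoded = GGGGGGGGGGGGGGGGGGGGGGGEEHHHHHHH


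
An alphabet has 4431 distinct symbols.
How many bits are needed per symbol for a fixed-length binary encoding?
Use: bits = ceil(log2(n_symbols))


log2(4431) = 12.1134
Bracket: 2^12 = 4096 < 4431 <= 2^13 = 8192
So ceil(log2(4431)) = 13

bits = ceil(log2(4431)) = ceil(12.1134) = 13 bits


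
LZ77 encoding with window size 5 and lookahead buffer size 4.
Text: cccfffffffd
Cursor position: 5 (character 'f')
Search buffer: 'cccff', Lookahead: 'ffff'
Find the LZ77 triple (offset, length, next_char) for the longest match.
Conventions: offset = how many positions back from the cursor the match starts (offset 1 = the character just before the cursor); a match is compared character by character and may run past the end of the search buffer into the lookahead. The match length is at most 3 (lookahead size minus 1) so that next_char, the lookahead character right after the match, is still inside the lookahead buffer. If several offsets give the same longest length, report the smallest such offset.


Try each offset into the search buffer:
  offset=1 (pos 4, char 'f'): match length 3
  offset=2 (pos 3, char 'f'): match length 3
  offset=3 (pos 2, char 'c'): match length 0
  offset=4 (pos 1, char 'c'): match length 0
  offset=5 (pos 0, char 'c'): match length 0
Longest match has length 3, found at offsets 1, 2; take the smallest, offset 1.
next_char = character at position 5 + 3 = 8 -> 'f'

Best match: offset=1, length=3 (matching 'fff' starting at position 4)
LZ77 triple: (1, 3, 'f')


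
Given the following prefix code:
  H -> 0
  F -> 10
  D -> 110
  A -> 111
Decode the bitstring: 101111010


Decoding step by step:
Bits 10 -> F
Bits 111 -> A
Bits 10 -> F
Bits 10 -> F


Decoded message: FAFF


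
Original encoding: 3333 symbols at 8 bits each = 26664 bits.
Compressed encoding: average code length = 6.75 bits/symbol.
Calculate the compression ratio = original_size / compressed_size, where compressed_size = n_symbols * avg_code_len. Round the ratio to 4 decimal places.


original_size = n_symbols * orig_bits = 3333 * 8 = 26664 bits
compressed_size = n_symbols * avg_code_len = 3333 * 6.75 = 22497.75 bits
ratio = original_size / compressed_size = 26664 / 22497.75 = 1.1852

Compression ratio = 1.1852


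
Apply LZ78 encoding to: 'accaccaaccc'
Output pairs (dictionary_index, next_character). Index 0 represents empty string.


LZ78 encoding steps:
Dictionary: {0: ''}
Step 1: w='' (idx 0), next='a' -> output (0, 'a'), add 'a' as idx 1
Step 2: w='' (idx 0), next='c' -> output (0, 'c'), add 'c' as idx 2
Step 3: w='c' (idx 2), next='a' -> output (2, 'a'), add 'ca' as idx 3
Step 4: w='c' (idx 2), next='c' -> output (2, 'c'), add 'cc' as idx 4
Step 5: w='a' (idx 1), next='a' -> output (1, 'a'), add 'aa' as idx 5
Step 6: w='cc' (idx 4), next='c' -> output (4, 'c'), add 'ccc' as idx 6


Encoded: [(0, 'a'), (0, 'c'), (2, 'a'), (2, 'c'), (1, 'a'), (4, 'c')]


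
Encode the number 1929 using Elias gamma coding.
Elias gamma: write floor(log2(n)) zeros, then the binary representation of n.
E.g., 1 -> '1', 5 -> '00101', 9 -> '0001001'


num_bits = floor(log2(1929)) + 1 = 11
leading_zeros = num_bits - 1 = 10
binary(1929) = 11110001001

Elias gamma(1929) = '0000000000' + '11110001001' = 000000000011110001001 (21 bits)


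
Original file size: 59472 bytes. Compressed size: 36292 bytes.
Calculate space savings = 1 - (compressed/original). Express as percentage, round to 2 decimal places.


ratio = compressed/original = 36292/59472 = 0.610237
savings = 1 - ratio = 1 - 0.610237 = 0.389763
as a percentage: 0.389763 * 100 = 38.98%

Space savings = 1 - 36292/59472 = 38.98%


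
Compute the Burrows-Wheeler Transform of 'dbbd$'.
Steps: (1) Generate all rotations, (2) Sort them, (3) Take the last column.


Rotations (sorted):
  0: $dbbd -> last char: d
  1: bbd$d -> last char: d
  2: bd$db -> last char: b
  3: d$dbb -> last char: b
  4: dbbd$ -> last char: $


BWT = ddbb$


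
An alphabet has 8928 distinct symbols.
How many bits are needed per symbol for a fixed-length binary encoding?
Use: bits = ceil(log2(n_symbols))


log2(8928) = 13.1241
Bracket: 2^13 = 8192 < 8928 <= 2^14 = 16384
So ceil(log2(8928)) = 14

bits = ceil(log2(8928)) = ceil(13.1241) = 14 bits


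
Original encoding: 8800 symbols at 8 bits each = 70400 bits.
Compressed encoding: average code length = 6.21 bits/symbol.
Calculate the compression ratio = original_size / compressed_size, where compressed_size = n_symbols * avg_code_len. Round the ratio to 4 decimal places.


original_size = n_symbols * orig_bits = 8800 * 8 = 70400 bits
compressed_size = n_symbols * avg_code_len = 8800 * 6.21 = 54648.0 bits
ratio = original_size / compressed_size = 70400 / 54648.0 = 1.2882

Compression ratio = 1.2882


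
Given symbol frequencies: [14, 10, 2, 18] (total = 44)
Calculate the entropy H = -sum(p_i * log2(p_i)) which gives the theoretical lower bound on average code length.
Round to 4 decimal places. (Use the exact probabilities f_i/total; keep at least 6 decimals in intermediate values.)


Per-symbol terms -p_i * log2(p_i) with p_i = f_i/44:
  p = 14/44 = 0.318182: log2(p) = -1.652077, -p*log2(p) = 0.525661
  p = 10/44 = 0.227273: log2(p) = -2.137504, -p*log2(p) = 0.485796
  p = 2/44 = 0.045455: log2(p) = -4.459432, -p*log2(p) = 0.202701
  p = 18/44 = 0.409091: log2(p) = -1.289507, -p*log2(p) = 0.527525
H = 0.525661 + 0.485796 + 0.202701 + 0.527525 = 1.741683

H = 1.7417 bits/symbol


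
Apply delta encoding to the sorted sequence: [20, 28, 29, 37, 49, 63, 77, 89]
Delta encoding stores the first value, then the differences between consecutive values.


First value: 20
Deltas:
  28 - 20 = 8
  29 - 28 = 1
  37 - 29 = 8
  49 - 37 = 12
  63 - 49 = 14
  77 - 63 = 14
  89 - 77 = 12


Delta encoded: [20, 8, 1, 8, 12, 14, 14, 12]


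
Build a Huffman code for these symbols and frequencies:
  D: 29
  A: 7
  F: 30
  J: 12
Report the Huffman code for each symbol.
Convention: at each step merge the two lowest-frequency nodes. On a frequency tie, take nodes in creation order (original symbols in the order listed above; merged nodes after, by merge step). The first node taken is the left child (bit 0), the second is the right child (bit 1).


Huffman tree construction:
Step 1: Merge A(7) + J(12) = 19
Step 2: Merge (A+J)(19) + D(29) = 48
Step 3: Merge F(30) + ((A+J)+D)(48) = 78
Read each symbol's code off the tree from the root (left child = 0, right child = 1).

Codes:
  D: 11 (length 2)
  A: 100 (length 3)
  F: 0 (length 1)
  J: 101 (length 3)
Average code length: 145/78 = 1.8590 bits/symbol


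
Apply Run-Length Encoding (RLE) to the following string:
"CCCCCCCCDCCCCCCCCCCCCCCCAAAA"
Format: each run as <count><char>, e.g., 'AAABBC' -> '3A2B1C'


Scanning runs left to right:
  i=0: run of 'C' x 8 -> '8C'
  i=8: run of 'D' x 1 -> '1D'
  i=9: run of 'C' x 15 -> '15C'
  i=24: run of 'A' x 4 -> '4A'

RLE = 8C1D15C4A


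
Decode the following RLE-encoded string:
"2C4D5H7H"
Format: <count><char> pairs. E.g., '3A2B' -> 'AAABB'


Expanding each <count><char> pair:
  2C -> 'CC'
  4D -> 'DDDD'
  5H -> 'HHHHH'
  7H -> 'HHHHHHH'

Decoded = CCDDDDHHHHHHHHHHHH


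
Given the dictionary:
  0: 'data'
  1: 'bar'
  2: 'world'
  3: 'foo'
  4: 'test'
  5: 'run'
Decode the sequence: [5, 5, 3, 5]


Look up each index in the dictionary:
  5 -> 'run'
  5 -> 'run'
  3 -> 'foo'
  5 -> 'run'

Decoded: "run run foo run"


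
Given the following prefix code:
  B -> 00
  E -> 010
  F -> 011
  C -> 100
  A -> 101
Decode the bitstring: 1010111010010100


Decoding step by step:
Bits 101 -> A
Bits 011 -> F
Bits 101 -> A
Bits 00 -> B
Bits 101 -> A
Bits 00 -> B


Decoded message: AFABAB


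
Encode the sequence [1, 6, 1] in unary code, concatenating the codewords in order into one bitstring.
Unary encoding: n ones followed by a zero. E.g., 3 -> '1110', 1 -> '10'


Encode each number as n ones followed by a terminating 0:
  1 -> 10 (2 bits)
  6 -> 1111110 (7 bits)
  1 -> 10 (2 bits)
Total length = 2 + 7 + 2 = 11 bits.

Unary([1, 6, 1]) = 10111111010 (11 bits)


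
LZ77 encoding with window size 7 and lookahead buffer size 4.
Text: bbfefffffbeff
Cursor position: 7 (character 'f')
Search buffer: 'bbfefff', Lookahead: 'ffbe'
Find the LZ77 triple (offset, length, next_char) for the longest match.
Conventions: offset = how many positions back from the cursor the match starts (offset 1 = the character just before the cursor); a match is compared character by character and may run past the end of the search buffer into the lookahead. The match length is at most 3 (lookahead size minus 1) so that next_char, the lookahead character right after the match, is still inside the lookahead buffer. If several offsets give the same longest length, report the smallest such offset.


Try each offset into the search buffer:
  offset=1 (pos 6, char 'f'): match length 2
  offset=2 (pos 5, char 'f'): match length 2
  offset=3 (pos 4, char 'f'): match length 2
  offset=4 (pos 3, char 'e'): match length 0
  offset=5 (pos 2, char 'f'): match length 1
  offset=6 (pos 1, char 'b'): match length 0
  offset=7 (pos 0, char 'b'): match length 0
Longest match has length 2, found at offsets 1, 2, 3; take the smallest, offset 1.
next_char = character at position 7 + 2 = 9 -> 'b'

Best match: offset=1, length=2 (matching 'ff' starting at position 6)
LZ77 triple: (1, 2, 'b')


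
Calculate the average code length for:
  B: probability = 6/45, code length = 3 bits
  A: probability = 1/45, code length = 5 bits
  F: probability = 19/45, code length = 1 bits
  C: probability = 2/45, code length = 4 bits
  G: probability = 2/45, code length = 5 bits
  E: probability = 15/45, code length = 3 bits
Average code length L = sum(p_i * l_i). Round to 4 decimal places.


Weighted contributions p_i * l_i:
  B: (6/45) * 3 = 18/45
  A: (1/45) * 5 = 5/45
  F: (19/45) * 1 = 19/45
  C: (2/45) * 4 = 8/45
  G: (2/45) * 5 = 10/45
  E: (15/45) * 3 = 45/45
Sum = (18 + 5 + 19 + 8 + 10 + 45)/45 = 105/45

L = 105/45 = 2.3333 bits/symbol


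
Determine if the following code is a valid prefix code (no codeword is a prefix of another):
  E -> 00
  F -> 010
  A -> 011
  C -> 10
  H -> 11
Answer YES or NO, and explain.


Checking each pair (does one codeword prefix another?):
  E='00' vs F='010': no prefix
  E='00' vs A='011': no prefix
  E='00' vs C='10': no prefix
  E='00' vs H='11': no prefix
  F='010' vs E='00': no prefix
  F='010' vs A='011': no prefix
  F='010' vs C='10': no prefix
  F='010' vs H='11': no prefix
  A='011' vs E='00': no prefix
  A='011' vs F='010': no prefix
  A='011' vs C='10': no prefix
  A='011' vs H='11': no prefix
  C='10' vs E='00': no prefix
  C='10' vs F='010': no prefix
  C='10' vs A='011': no prefix
  C='10' vs H='11': no prefix
  H='11' vs E='00': no prefix
  H='11' vs F='010': no prefix
  H='11' vs A='011': no prefix
  H='11' vs C='10': no prefix
No violation found over all pairs.

YES -- this is a valid prefix code. No codeword is a prefix of any other codeword.


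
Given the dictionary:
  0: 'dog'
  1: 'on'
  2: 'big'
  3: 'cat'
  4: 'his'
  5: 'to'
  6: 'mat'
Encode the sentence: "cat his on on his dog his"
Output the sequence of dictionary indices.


Look up each word in the dictionary:
  'cat' -> 3
  'his' -> 4
  'on' -> 1
  'on' -> 1
  'his' -> 4
  'dog' -> 0
  'his' -> 4

Encoded: [3, 4, 1, 1, 4, 0, 4]


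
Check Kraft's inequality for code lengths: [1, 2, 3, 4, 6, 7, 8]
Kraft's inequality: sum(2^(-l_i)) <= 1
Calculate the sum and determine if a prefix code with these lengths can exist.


Sum = 2^(-1) + 2^(-2) + 2^(-3) + 2^(-4) + 2^(-6) + 2^(-7) + 2^(-8)
    = 0.5 + 0.25 + 0.125 + 0.0625 + 0.015625 + 0.0078125 + 0.00390625
    = 247/256 = 0.96484375
Since 0.96484375 <= 1, Kraft's inequality IS satisfied.
A prefix code with these lengths CAN exist.

Kraft sum = 0.96484375. Satisfied.


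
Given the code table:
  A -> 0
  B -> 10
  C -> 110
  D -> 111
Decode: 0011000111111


Decoding:
0 -> A
0 -> A
110 -> C
0 -> A
0 -> A
111 -> D
111 -> D


Result: AACAADD


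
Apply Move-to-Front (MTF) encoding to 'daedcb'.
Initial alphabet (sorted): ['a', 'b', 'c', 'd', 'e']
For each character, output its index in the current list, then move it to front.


MTF encoding:
'd': index 3 in ['a', 'b', 'c', 'd', 'e'] -> ['d', 'a', 'b', 'c', 'e']
'a': index 1 in ['d', 'a', 'b', 'c', 'e'] -> ['a', 'd', 'b', 'c', 'e']
'e': index 4 in ['a', 'd', 'b', 'c', 'e'] -> ['e', 'a', 'd', 'b', 'c']
'd': index 2 in ['e', 'a', 'd', 'b', 'c'] -> ['d', 'e', 'a', 'b', 'c']
'c': index 4 in ['d', 'e', 'a', 'b', 'c'] -> ['c', 'd', 'e', 'a', 'b']
'b': index 4 in ['c', 'd', 'e', 'a', 'b'] -> ['b', 'c', 'd', 'e', 'a']


Output: [3, 1, 4, 2, 4, 4]


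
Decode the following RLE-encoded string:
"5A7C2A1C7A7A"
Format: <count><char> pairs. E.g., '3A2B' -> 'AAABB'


Expanding each <count><char> pair:
  5A -> 'AAAAA'
  7C -> 'CCCCCCC'
  2A -> 'AA'
  1C -> 'C'
  7A -> 'AAAAAAA'
  7A -> 'AAAAAAA'

Decoded = AAAAACCCCCCCAACAAAAAAAAAAAAAA


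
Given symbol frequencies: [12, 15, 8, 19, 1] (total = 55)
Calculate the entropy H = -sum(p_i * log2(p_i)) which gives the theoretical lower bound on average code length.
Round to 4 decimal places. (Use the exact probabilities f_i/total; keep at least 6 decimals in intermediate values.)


Per-symbol terms -p_i * log2(p_i) with p_i = f_i/55:
  p = 12/55 = 0.218182: log2(p) = -2.196397, -p*log2(p) = 0.479214
  p = 15/55 = 0.272727: log2(p) = -1.874469, -p*log2(p) = 0.511219
  p = 8/55 = 0.145455: log2(p) = -2.781360, -p*log2(p) = 0.404561
  p = 19/55 = 0.345455: log2(p) = -1.533432, -p*log2(p) = 0.529731
  p = 1/55 = 0.018182: log2(p) = -5.781360, -p*log2(p) = 0.105116
H = 0.479214 + 0.511219 + 0.404561 + 0.529731 + 0.105116 = 2.029841

H = 2.0298 bits/symbol


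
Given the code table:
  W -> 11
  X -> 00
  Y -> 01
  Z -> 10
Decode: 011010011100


Decoding:
01 -> Y
10 -> Z
10 -> Z
01 -> Y
11 -> W
00 -> X


Result: YZZYWX


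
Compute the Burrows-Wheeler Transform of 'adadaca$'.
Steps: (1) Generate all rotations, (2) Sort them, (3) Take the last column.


Rotations (sorted):
  0: $adadaca -> last char: a
  1: a$adadac -> last char: c
  2: aca$adad -> last char: d
  3: adaca$ad -> last char: d
  4: adadaca$ -> last char: $
  5: ca$adada -> last char: a
  6: daca$ada -> last char: a
  7: dadaca$a -> last char: a


BWT = acdd$aaa


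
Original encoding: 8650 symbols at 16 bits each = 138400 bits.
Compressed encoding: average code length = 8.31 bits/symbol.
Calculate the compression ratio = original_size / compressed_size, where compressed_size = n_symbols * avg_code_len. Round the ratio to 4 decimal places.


original_size = n_symbols * orig_bits = 8650 * 16 = 138400 bits
compressed_size = n_symbols * avg_code_len = 8650 * 8.31 = 71881.5 bits
ratio = original_size / compressed_size = 138400 / 71881.5 = 1.9254

Compression ratio = 1.9254


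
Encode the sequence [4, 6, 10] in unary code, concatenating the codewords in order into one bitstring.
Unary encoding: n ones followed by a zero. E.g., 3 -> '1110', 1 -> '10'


Encode each number as n ones followed by a terminating 0:
  4 -> 11110 (5 bits)
  6 -> 1111110 (7 bits)
  10 -> 11111111110 (11 bits)
Total length = 5 + 7 + 11 = 23 bits.

Unary([4, 6, 10]) = 11110111111011111111110 (23 bits)


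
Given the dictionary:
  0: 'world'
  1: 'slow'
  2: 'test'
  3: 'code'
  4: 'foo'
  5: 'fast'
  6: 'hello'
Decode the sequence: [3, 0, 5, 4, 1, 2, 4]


Look up each index in the dictionary:
  3 -> 'code'
  0 -> 'world'
  5 -> 'fast'
  4 -> 'foo'
  1 -> 'slow'
  2 -> 'test'
  4 -> 'foo'

Decoded: "code world fast foo slow test foo"


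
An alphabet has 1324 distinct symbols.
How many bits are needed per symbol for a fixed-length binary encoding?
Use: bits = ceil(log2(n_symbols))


log2(1324) = 10.3707
Bracket: 2^10 = 1024 < 1324 <= 2^11 = 2048
So ceil(log2(1324)) = 11

bits = ceil(log2(1324)) = ceil(10.3707) = 11 bits


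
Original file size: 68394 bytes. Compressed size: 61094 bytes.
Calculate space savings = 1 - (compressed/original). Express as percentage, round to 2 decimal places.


ratio = compressed/original = 61094/68394 = 0.893265
savings = 1 - ratio = 1 - 0.893265 = 0.106735
as a percentage: 0.106735 * 100 = 10.67%

Space savings = 1 - 61094/68394 = 10.67%


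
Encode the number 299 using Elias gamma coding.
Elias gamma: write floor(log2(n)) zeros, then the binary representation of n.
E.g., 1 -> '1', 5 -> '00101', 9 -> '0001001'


num_bits = floor(log2(299)) + 1 = 9
leading_zeros = num_bits - 1 = 8
binary(299) = 100101011

Elias gamma(299) = '00000000' + '100101011' = 00000000100101011 (17 bits)


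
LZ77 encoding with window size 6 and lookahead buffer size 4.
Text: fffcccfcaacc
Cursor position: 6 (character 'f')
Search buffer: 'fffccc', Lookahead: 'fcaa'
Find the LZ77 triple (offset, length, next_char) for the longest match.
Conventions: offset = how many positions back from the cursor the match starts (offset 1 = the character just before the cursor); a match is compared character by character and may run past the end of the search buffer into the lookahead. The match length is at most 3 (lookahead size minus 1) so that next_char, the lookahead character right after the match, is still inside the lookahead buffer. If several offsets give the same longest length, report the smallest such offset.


Try each offset into the search buffer:
  offset=1 (pos 5, char 'c'): match length 0
  offset=2 (pos 4, char 'c'): match length 0
  offset=3 (pos 3, char 'c'): match length 0
  offset=4 (pos 2, char 'f'): match length 2
  offset=5 (pos 1, char 'f'): match length 1
  offset=6 (pos 0, char 'f'): match length 1
Longest match has length 2 at offset 4.
next_char = character at position 6 + 2 = 8 -> 'a'

Best match: offset=4, length=2 (matching 'fc' starting at position 2)
LZ77 triple: (4, 2, 'a')


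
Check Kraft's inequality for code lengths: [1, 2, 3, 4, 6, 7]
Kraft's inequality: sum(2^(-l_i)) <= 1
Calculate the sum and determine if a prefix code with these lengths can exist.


Sum = 2^(-1) + 2^(-2) + 2^(-3) + 2^(-4) + 2^(-6) + 2^(-7)
    = 0.5 + 0.25 + 0.125 + 0.0625 + 0.015625 + 0.0078125
    = 123/128 = 0.9609375
Since 0.9609375 <= 1, Kraft's inequality IS satisfied.
A prefix code with these lengths CAN exist.

Kraft sum = 0.9609375. Satisfied.


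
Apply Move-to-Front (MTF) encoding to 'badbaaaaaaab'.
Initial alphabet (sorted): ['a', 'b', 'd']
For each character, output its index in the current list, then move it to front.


MTF encoding:
'b': index 1 in ['a', 'b', 'd'] -> ['b', 'a', 'd']
'a': index 1 in ['b', 'a', 'd'] -> ['a', 'b', 'd']
'd': index 2 in ['a', 'b', 'd'] -> ['d', 'a', 'b']
'b': index 2 in ['d', 'a', 'b'] -> ['b', 'd', 'a']
'a': index 2 in ['b', 'd', 'a'] -> ['a', 'b', 'd']
'a': index 0 in ['a', 'b', 'd'] -> ['a', 'b', 'd']
'a': index 0 in ['a', 'b', 'd'] -> ['a', 'b', 'd']
'a': index 0 in ['a', 'b', 'd'] -> ['a', 'b', 'd']
'a': index 0 in ['a', 'b', 'd'] -> ['a', 'b', 'd']
'a': index 0 in ['a', 'b', 'd'] -> ['a', 'b', 'd']
'a': index 0 in ['a', 'b', 'd'] -> ['a', 'b', 'd']
'b': index 1 in ['a', 'b', 'd'] -> ['b', 'a', 'd']


Output: [1, 1, 2, 2, 2, 0, 0, 0, 0, 0, 0, 1]


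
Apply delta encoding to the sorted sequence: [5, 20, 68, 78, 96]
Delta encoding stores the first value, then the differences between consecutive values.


First value: 5
Deltas:
  20 - 5 = 15
  68 - 20 = 48
  78 - 68 = 10
  96 - 78 = 18


Delta encoded: [5, 15, 48, 10, 18]


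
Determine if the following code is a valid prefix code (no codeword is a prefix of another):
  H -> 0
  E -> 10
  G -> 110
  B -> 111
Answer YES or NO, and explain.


Checking each pair (does one codeword prefix another?):
  H='0' vs E='10': no prefix
  H='0' vs G='110': no prefix
  H='0' vs B='111': no prefix
  E='10' vs H='0': no prefix
  E='10' vs G='110': no prefix
  E='10' vs B='111': no prefix
  G='110' vs H='0': no prefix
  G='110' vs E='10': no prefix
  G='110' vs B='111': no prefix
  B='111' vs H='0': no prefix
  B='111' vs E='10': no prefix
  B='111' vs G='110': no prefix
No violation found over all pairs.

YES -- this is a valid prefix code. No codeword is a prefix of any other codeword.


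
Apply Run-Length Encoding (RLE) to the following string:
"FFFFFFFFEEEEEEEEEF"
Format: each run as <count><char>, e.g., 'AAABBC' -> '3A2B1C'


Scanning runs left to right:
  i=0: run of 'F' x 8 -> '8F'
  i=8: run of 'E' x 9 -> '9E'
  i=17: run of 'F' x 1 -> '1F'

RLE = 8F9E1F


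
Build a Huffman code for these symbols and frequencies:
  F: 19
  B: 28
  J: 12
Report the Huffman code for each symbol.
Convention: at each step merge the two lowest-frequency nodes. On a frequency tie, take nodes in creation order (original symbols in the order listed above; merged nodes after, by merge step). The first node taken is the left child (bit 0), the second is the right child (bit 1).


Huffman tree construction:
Step 1: Merge J(12) + F(19) = 31
Step 2: Merge B(28) + (J+F)(31) = 59
Read each symbol's code off the tree from the root (left child = 0, right child = 1).

Codes:
  F: 11 (length 2)
  B: 0 (length 1)
  J: 10 (length 2)
Average code length: 90/59 = 1.5254 bits/symbol


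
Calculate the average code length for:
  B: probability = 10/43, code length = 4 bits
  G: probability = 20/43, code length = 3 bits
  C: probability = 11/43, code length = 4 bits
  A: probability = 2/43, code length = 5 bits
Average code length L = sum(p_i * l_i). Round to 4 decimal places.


Weighted contributions p_i * l_i:
  B: (10/43) * 4 = 40/43
  G: (20/43) * 3 = 60/43
  C: (11/43) * 4 = 44/43
  A: (2/43) * 5 = 10/43
Sum = (40 + 60 + 44 + 10)/43 = 154/43

L = 154/43 = 3.5814 bits/symbol


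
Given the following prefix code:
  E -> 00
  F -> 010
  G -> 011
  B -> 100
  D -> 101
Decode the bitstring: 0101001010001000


Decoding step by step:
Bits 010 -> F
Bits 100 -> B
Bits 101 -> D
Bits 00 -> E
Bits 010 -> F
Bits 00 -> E


Decoded message: FBDEFE


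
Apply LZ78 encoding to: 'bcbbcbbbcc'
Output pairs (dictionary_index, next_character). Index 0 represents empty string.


LZ78 encoding steps:
Dictionary: {0: ''}
Step 1: w='' (idx 0), next='b' -> output (0, 'b'), add 'b' as idx 1
Step 2: w='' (idx 0), next='c' -> output (0, 'c'), add 'c' as idx 2
Step 3: w='b' (idx 1), next='b' -> output (1, 'b'), add 'bb' as idx 3
Step 4: w='c' (idx 2), next='b' -> output (2, 'b'), add 'cb' as idx 4
Step 5: w='bb' (idx 3), next='c' -> output (3, 'c'), add 'bbc' as idx 5
Step 6: w='c' (idx 2), end of input -> output (2, '')


Encoded: [(0, 'b'), (0, 'c'), (1, 'b'), (2, 'b'), (3, 'c'), (2, '')]


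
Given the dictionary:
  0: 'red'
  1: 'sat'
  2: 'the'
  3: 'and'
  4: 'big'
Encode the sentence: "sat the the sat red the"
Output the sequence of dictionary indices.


Look up each word in the dictionary:
  'sat' -> 1
  'the' -> 2
  'the' -> 2
  'sat' -> 1
  'red' -> 0
  'the' -> 2

Encoded: [1, 2, 2, 1, 0, 2]


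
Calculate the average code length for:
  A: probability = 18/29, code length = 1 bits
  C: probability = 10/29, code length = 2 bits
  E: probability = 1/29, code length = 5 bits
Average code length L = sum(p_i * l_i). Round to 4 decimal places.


Weighted contributions p_i * l_i:
  A: (18/29) * 1 = 18/29
  C: (10/29) * 2 = 20/29
  E: (1/29) * 5 = 5/29
Sum = (18 + 20 + 5)/29 = 43/29

L = 43/29 = 1.4828 bits/symbol


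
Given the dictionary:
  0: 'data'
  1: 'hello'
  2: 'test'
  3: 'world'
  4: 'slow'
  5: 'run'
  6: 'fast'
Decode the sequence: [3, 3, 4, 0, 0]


Look up each index in the dictionary:
  3 -> 'world'
  3 -> 'world'
  4 -> 'slow'
  0 -> 'data'
  0 -> 'data'

Decoded: "world world slow data data"


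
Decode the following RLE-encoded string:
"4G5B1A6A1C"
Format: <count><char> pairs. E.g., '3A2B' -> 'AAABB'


Expanding each <count><char> pair:
  4G -> 'GGGG'
  5B -> 'BBBBB'
  1A -> 'A'
  6A -> 'AAAAAA'
  1C -> 'C'

Decoded = GGGGBBBBBAAAAAAAC


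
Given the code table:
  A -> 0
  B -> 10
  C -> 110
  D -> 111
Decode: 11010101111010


Decoding:
110 -> C
10 -> B
10 -> B
111 -> D
10 -> B
10 -> B


Result: CBBDBB


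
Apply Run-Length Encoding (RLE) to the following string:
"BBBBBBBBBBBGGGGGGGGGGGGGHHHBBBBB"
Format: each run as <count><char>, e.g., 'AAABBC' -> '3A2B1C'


Scanning runs left to right:
  i=0: run of 'B' x 11 -> '11B'
  i=11: run of 'G' x 13 -> '13G'
  i=24: run of 'H' x 3 -> '3H'
  i=27: run of 'B' x 5 -> '5B'

RLE = 11B13G3H5B


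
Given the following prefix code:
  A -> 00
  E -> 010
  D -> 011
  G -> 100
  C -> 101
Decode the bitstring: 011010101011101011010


Decoding step by step:
Bits 011 -> D
Bits 010 -> E
Bits 101 -> C
Bits 011 -> D
Bits 101 -> C
Bits 011 -> D
Bits 010 -> E


Decoded message: DECDCDE


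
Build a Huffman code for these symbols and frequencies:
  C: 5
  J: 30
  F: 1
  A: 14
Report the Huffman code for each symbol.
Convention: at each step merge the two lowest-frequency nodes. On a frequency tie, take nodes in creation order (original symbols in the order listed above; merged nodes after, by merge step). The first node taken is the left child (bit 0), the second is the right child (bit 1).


Huffman tree construction:
Step 1: Merge F(1) + C(5) = 6
Step 2: Merge (F+C)(6) + A(14) = 20
Step 3: Merge ((F+C)+A)(20) + J(30) = 50
Read each symbol's code off the tree from the root (left child = 0, right child = 1).

Codes:
  C: 001 (length 3)
  J: 1 (length 1)
  F: 000 (length 3)
  A: 01 (length 2)
Average code length: 76/50 = 1.5200 bits/symbol


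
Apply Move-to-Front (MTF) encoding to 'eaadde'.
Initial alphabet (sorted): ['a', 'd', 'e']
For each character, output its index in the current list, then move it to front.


MTF encoding:
'e': index 2 in ['a', 'd', 'e'] -> ['e', 'a', 'd']
'a': index 1 in ['e', 'a', 'd'] -> ['a', 'e', 'd']
'a': index 0 in ['a', 'e', 'd'] -> ['a', 'e', 'd']
'd': index 2 in ['a', 'e', 'd'] -> ['d', 'a', 'e']
'd': index 0 in ['d', 'a', 'e'] -> ['d', 'a', 'e']
'e': index 2 in ['d', 'a', 'e'] -> ['e', 'd', 'a']


Output: [2, 1, 0, 2, 0, 2]


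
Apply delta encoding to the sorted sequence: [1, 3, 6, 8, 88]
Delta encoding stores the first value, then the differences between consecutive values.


First value: 1
Deltas:
  3 - 1 = 2
  6 - 3 = 3
  8 - 6 = 2
  88 - 8 = 80


Delta encoded: [1, 2, 3, 2, 80]


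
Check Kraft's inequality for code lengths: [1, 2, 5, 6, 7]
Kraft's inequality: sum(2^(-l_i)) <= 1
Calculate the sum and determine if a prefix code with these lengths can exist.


Sum = 2^(-1) + 2^(-2) + 2^(-5) + 2^(-6) + 2^(-7)
    = 0.5 + 0.25 + 0.03125 + 0.015625 + 0.0078125
    = 103/128 = 0.8046875
Since 0.8046875 <= 1, Kraft's inequality IS satisfied.
A prefix code with these lengths CAN exist.

Kraft sum = 0.8046875. Satisfied.


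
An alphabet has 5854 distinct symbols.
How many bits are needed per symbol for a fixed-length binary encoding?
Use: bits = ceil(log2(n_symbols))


log2(5854) = 12.5152
Bracket: 2^12 = 4096 < 5854 <= 2^13 = 8192
So ceil(log2(5854)) = 13

bits = ceil(log2(5854)) = ceil(12.5152) = 13 bits


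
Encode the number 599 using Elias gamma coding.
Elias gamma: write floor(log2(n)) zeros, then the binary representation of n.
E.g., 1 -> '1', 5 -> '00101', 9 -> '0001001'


num_bits = floor(log2(599)) + 1 = 10
leading_zeros = num_bits - 1 = 9
binary(599) = 1001010111

Elias gamma(599) = '000000000' + '1001010111' = 0000000001001010111 (19 bits)


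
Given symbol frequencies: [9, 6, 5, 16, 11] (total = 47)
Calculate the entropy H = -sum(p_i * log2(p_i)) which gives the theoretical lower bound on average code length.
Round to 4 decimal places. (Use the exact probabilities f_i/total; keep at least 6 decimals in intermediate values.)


Per-symbol terms -p_i * log2(p_i) with p_i = f_i/47:
  p = 9/47 = 0.191489: log2(p) = -2.384664, -p*log2(p) = 0.456638
  p = 6/47 = 0.127660: log2(p) = -2.969626, -p*log2(p) = 0.379101
  p = 5/47 = 0.106383: log2(p) = -3.232661, -p*log2(p) = 0.343900
  p = 16/47 = 0.340426: log2(p) = -1.554589, -p*log2(p) = 0.529222
  p = 11/47 = 0.234043: log2(p) = -2.095157, -p*log2(p) = 0.490356
H = 0.456638 + 0.379101 + 0.343900 + 0.529222 + 0.490356 = 2.199217

H = 2.1992 bits/symbol


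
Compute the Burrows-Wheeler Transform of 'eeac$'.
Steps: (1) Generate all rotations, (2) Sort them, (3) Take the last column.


Rotations (sorted):
  0: $eeac -> last char: c
  1: ac$ee -> last char: e
  2: c$eea -> last char: a
  3: eac$e -> last char: e
  4: eeac$ -> last char: $


BWT = ceae$


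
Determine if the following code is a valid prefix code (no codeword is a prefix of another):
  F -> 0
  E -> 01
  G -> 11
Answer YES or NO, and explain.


Checking each pair (does one codeword prefix another?):
  F='0' vs E='01': prefix -- VIOLATION

NO -- this is NOT a valid prefix code. F (0) is a prefix of E (01).


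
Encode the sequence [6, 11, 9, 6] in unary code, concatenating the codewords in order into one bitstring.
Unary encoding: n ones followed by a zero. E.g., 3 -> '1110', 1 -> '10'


Encode each number as n ones followed by a terminating 0:
  6 -> 1111110 (7 bits)
  11 -> 111111111110 (12 bits)
  9 -> 1111111110 (10 bits)
  6 -> 1111110 (7 bits)
Total length = 7 + 12 + 10 + 7 = 36 bits.

Unary([6, 11, 9, 6]) = 111111011111111111011111111101111110 (36 bits)


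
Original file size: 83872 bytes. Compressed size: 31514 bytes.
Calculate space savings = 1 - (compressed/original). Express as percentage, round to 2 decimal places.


ratio = compressed/original = 31514/83872 = 0.375739
savings = 1 - ratio = 1 - 0.375739 = 0.624261
as a percentage: 0.624261 * 100 = 62.43%

Space savings = 1 - 31514/83872 = 62.43%


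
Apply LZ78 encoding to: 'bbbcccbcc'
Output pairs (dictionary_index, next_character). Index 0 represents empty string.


LZ78 encoding steps:
Dictionary: {0: ''}
Step 1: w='' (idx 0), next='b' -> output (0, 'b'), add 'b' as idx 1
Step 2: w='b' (idx 1), next='b' -> output (1, 'b'), add 'bb' as idx 2
Step 3: w='' (idx 0), next='c' -> output (0, 'c'), add 'c' as idx 3
Step 4: w='c' (idx 3), next='c' -> output (3, 'c'), add 'cc' as idx 4
Step 5: w='b' (idx 1), next='c' -> output (1, 'c'), add 'bc' as idx 5
Step 6: w='c' (idx 3), end of input -> output (3, '')


Encoded: [(0, 'b'), (1, 'b'), (0, 'c'), (3, 'c'), (1, 'c'), (3, '')]


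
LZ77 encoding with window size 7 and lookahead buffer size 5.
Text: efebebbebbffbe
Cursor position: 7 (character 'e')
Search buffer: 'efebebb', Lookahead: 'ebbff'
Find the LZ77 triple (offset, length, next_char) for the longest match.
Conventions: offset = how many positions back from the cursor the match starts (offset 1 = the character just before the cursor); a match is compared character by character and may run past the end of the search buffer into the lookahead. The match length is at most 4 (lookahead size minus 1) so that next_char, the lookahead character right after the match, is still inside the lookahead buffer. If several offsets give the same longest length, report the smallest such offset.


Try each offset into the search buffer:
  offset=1 (pos 6, char 'b'): match length 0
  offset=2 (pos 5, char 'b'): match length 0
  offset=3 (pos 4, char 'e'): match length 3
  offset=4 (pos 3, char 'b'): match length 0
  offset=5 (pos 2, char 'e'): match length 2
  offset=6 (pos 1, char 'f'): match length 0
  offset=7 (pos 0, char 'e'): match length 1
Longest match has length 3 at offset 3.
next_char = character at position 7 + 3 = 10 -> 'f'

Best match: offset=3, length=3 (matching 'ebb' starting at position 4)
LZ77 triple: (3, 3, 'f')


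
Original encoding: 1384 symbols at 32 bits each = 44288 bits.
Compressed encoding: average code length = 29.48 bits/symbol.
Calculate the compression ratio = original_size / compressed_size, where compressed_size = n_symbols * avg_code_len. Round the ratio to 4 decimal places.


original_size = n_symbols * orig_bits = 1384 * 32 = 44288 bits
compressed_size = n_symbols * avg_code_len = 1384 * 29.48 = 40800.32 bits
ratio = original_size / compressed_size = 44288 / 40800.32 = 1.0855

Compression ratio = 1.0855


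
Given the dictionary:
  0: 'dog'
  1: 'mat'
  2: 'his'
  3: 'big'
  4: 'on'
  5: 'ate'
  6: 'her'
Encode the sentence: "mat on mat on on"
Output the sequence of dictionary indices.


Look up each word in the dictionary:
  'mat' -> 1
  'on' -> 4
  'mat' -> 1
  'on' -> 4
  'on' -> 4

Encoded: [1, 4, 1, 4, 4]


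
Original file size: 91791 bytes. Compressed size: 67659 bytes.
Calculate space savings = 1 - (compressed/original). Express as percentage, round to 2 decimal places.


ratio = compressed/original = 67659/91791 = 0.737098
savings = 1 - ratio = 1 - 0.737098 = 0.262902
as a percentage: 0.262902 * 100 = 26.29%

Space savings = 1 - 67659/91791 = 26.29%


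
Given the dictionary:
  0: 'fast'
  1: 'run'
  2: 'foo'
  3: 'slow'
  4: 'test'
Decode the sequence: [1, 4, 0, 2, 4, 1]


Look up each index in the dictionary:
  1 -> 'run'
  4 -> 'test'
  0 -> 'fast'
  2 -> 'foo'
  4 -> 'test'
  1 -> 'run'

Decoded: "run test fast foo test run"


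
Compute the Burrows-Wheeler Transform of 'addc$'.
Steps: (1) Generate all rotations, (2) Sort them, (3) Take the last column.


Rotations (sorted):
  0: $addc -> last char: c
  1: addc$ -> last char: $
  2: c$add -> last char: d
  3: dc$ad -> last char: d
  4: ddc$a -> last char: a


BWT = c$dda
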